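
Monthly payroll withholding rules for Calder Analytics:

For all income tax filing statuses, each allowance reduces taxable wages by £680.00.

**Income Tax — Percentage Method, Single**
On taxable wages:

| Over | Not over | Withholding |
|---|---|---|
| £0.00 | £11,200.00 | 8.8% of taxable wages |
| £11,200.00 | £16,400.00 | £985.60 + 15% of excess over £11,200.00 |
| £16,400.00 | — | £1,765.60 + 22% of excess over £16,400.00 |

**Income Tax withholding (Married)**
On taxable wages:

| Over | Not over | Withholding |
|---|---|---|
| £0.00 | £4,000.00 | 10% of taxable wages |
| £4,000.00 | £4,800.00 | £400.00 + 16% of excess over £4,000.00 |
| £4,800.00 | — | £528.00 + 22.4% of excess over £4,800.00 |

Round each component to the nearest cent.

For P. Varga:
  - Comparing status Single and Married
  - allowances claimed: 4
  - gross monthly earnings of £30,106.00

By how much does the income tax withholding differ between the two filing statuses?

Income Tax (Single): taxable = £30,106.00 − 4×£680.00 = £27,386.00
  £1,765.60 + 22% × (£27,386.00 − £16,400.00) = £1,765.60 + 22% × £10,986.00 = £4,182.52
Income Tax (Married): taxable = £30,106.00 − 4×£680.00 = £27,386.00
  £528.00 + 22.4% × (£27,386.00 − £4,800.00) = £528.00 + 22.4% × £22,586.00 = £5,587.26
Difference: |£4,182.52 − £5,587.26| = £1,404.74 (higher under Married)

£1,404.74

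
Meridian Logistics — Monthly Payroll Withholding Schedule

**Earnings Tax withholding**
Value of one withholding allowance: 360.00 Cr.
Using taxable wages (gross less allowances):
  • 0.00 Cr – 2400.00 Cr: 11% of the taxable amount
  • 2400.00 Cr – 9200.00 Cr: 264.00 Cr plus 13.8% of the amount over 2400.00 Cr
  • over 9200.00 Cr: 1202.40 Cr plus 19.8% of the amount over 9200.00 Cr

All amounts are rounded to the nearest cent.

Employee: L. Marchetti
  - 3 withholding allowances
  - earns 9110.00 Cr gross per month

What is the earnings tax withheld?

Earnings Tax: taxable = 9110.00 Cr − 3×360.00 Cr = 8030.00 Cr
  264.00 Cr + 13.8% × (8030.00 Cr − 2400.00 Cr) = 264.00 Cr + 13.8% × 5630.00 Cr = 1040.94 Cr

1040.94 Cr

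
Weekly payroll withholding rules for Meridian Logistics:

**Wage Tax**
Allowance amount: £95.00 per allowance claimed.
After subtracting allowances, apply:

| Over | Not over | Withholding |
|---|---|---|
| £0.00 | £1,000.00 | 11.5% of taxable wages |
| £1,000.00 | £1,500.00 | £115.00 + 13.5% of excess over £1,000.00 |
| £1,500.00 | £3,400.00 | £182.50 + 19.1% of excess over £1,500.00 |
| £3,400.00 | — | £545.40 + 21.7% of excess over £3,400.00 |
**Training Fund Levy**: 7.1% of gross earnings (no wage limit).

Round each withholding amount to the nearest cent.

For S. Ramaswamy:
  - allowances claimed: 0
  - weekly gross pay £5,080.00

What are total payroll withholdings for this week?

£1,270.64

Wage Tax: taxable = £5,080.00
  £545.40 + 21.7% × (£5,080.00 − £3,400.00) = £545.40 + 21.7% × £1,680.00 = £909.96
Training Fund Levy: 7.1% × £5,080.00 = £360.68
Total: £909.96 + £360.68 = £1,270.64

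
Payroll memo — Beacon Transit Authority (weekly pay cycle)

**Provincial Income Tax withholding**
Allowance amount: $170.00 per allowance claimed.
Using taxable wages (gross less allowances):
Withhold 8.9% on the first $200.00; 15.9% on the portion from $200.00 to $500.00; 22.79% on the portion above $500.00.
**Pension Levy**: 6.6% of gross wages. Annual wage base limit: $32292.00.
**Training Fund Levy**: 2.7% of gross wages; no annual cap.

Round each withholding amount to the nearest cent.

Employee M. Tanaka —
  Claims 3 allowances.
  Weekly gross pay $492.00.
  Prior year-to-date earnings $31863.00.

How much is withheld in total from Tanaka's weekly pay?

Provincial Income Tax: taxable = $492.00 − 3×$170.00 = $-18.00
  Taxable ≤ 0 → $0.00
Pension Levy: cap $32292.00 − YTD $31863.00 = $429.00 subject; 6.6% × $429.00 = $28.31
Training Fund Levy: 2.7% × $492.00 = $13.28
Total: $0.00 + $28.31 + $13.28 = $41.59

$41.59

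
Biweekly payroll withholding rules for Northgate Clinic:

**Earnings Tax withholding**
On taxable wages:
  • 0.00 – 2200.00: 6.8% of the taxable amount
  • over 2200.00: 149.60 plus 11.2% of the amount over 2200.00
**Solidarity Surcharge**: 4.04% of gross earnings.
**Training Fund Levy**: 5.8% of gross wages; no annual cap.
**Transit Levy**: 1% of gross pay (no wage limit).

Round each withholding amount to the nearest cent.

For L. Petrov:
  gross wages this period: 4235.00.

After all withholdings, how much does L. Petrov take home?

3398.41

Earnings Tax: taxable = 4235.00
  149.60 + 11.2% × (4235.00 − 2200.00) = 149.60 + 11.2% × 2035.00 = 377.52
Solidarity Surcharge: 4.04% × 4235.00 = 171.09
Training Fund Levy: 5.8% × 4235.00 = 245.63
Transit Levy: 1% × 4235.00 = 42.35
Total withheld: 377.52 + 171.09 + 245.63 + 42.35 = 836.59
Net pay: 4235.00 − 836.59 = 3398.41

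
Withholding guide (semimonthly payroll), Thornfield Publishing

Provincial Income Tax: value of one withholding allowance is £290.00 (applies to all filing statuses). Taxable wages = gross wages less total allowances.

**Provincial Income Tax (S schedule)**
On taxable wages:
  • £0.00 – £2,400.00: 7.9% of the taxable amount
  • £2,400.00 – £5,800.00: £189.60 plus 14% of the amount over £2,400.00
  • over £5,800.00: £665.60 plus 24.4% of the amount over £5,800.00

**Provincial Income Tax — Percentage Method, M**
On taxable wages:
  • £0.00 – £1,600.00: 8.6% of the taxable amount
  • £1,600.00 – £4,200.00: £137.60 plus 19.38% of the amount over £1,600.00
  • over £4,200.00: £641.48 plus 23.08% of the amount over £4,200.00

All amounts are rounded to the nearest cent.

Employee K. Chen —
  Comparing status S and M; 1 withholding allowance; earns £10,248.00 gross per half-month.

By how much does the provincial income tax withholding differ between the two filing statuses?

£290.28

Provincial Income Tax (S): taxable = £10,248.00 − 1×£290.00 = £9,958.00
  £665.60 + 24.4% × (£9,958.00 − £5,800.00) = £665.60 + 24.4% × £4,158.00 = £1,680.15
Provincial Income Tax (M): taxable = £10,248.00 − 1×£290.00 = £9,958.00
  £641.48 + 23.08% × (£9,958.00 − £4,200.00) = £641.48 + 23.08% × £5,758.00 = £1,970.43
Difference: |£1,680.15 − £1,970.43| = £290.28 (higher under M)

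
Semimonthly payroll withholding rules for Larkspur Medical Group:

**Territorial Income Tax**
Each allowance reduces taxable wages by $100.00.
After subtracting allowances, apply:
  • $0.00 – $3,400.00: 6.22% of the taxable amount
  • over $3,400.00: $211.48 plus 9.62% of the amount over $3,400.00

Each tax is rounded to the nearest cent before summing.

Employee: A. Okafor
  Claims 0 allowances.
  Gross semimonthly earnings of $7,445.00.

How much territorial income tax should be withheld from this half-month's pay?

Territorial Income Tax: taxable = $7,445.00
  $211.48 + 9.62% × ($7,445.00 − $3,400.00) = $211.48 + 9.62% × $4,045.00 = $600.61

$600.61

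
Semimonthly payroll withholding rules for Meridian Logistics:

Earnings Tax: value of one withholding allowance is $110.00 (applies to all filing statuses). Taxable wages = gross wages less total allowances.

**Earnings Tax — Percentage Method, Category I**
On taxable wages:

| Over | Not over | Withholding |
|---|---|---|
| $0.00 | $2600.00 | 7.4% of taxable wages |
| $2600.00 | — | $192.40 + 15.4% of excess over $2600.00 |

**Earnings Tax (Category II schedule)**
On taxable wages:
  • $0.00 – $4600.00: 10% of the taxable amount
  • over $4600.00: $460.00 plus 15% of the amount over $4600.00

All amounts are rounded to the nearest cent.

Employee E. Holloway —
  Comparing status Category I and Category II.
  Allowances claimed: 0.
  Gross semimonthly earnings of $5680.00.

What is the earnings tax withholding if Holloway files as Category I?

$666.72

Earnings Tax (Category I): taxable = $5680.00
  $192.40 + 15.4% × ($5680.00 − $2600.00) = $192.40 + 15.4% × $3080.00 = $666.72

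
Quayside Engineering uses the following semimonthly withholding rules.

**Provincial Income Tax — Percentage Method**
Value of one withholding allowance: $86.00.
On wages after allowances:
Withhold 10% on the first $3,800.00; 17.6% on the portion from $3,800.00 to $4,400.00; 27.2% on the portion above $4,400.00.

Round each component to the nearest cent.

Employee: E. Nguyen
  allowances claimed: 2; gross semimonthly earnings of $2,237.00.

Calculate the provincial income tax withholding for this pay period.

Provincial Income Tax: taxable = $2,237.00 − 2×$86.00 = $2,065.00
  10% × $2,065.00 = $206.50

$206.50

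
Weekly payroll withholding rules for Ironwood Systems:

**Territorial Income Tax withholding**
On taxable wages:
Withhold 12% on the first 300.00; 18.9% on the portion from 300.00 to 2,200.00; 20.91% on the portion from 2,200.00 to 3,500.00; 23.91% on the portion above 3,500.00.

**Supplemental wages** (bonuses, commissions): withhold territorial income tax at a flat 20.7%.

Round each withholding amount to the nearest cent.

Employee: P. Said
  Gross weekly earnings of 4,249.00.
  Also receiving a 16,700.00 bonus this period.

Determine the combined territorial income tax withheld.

Territorial Income Tax: taxable = 4,249.00
  666.93 + 23.91% × (4,249.00 − 3,500.00) = 666.93 + 23.91% × 749.00 = 846.02
Supplemental (20.7% flat on bonus): 20.7% × 16,700.00 = 3,456.90
Total territorial income tax: 846.02 + 3,456.90 = 4,302.92

4,302.92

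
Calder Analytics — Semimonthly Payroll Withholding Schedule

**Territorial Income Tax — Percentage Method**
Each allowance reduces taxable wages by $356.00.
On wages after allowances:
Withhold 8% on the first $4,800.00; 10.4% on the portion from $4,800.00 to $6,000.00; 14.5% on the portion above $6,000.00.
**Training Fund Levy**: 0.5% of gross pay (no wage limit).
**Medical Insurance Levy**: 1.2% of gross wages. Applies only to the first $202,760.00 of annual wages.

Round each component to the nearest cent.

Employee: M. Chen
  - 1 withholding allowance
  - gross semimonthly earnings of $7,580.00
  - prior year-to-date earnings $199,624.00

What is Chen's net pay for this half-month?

Territorial Income Tax: taxable = $7,580.00 − 1×$356.00 = $7,224.00
  $508.80 + 14.5% × ($7,224.00 − $6,000.00) = $508.80 + 14.5% × $1,224.00 = $686.28
Training Fund Levy: 0.5% × $7,580.00 = $37.90
Medical Insurance Levy: cap $202,760.00 − YTD $199,624.00 = $3,136.00 subject; 1.2% × $3,136.00 = $37.63
Total withheld: $686.28 + $37.90 + $37.63 = $761.81
Net pay: $7,580.00 − $761.81 = $6,818.19

$6,818.19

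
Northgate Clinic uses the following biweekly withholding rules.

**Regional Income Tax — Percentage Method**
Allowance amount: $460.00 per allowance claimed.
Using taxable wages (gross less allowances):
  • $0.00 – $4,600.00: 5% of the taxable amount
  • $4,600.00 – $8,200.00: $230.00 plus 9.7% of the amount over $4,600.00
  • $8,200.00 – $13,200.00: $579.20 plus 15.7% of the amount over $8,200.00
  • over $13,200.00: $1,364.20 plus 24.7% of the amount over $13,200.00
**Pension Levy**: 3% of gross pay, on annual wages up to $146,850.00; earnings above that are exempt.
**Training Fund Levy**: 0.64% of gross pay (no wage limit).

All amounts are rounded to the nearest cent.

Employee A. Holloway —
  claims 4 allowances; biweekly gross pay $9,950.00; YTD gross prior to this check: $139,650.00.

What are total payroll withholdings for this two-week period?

Regional Income Tax: taxable = $9,950.00 − 4×$460.00 = $8,110.00
  $230.00 + 9.7% × ($8,110.00 − $4,600.00) = $230.00 + 9.7% × $3,510.00 = $570.47
Pension Levy: cap $146,850.00 − YTD $139,650.00 = $7,200.00 subject; 3% × $7,200.00 = $216.00
Training Fund Levy: 0.64% × $9,950.00 = $63.68
Total: $570.47 + $216.00 + $63.68 = $850.15

$850.15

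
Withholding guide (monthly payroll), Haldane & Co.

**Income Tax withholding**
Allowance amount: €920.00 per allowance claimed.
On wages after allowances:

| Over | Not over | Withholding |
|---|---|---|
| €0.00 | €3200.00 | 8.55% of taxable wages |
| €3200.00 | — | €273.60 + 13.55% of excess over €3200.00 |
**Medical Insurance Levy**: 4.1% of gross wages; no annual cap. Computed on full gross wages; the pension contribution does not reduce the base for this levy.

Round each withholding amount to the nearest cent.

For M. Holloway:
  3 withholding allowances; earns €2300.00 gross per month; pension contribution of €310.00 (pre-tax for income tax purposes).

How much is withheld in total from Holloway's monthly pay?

€94.30

Income Tax: taxable = €2300.00 − €310.00 − 3×€920.00 = €-770.00
  Taxable ≤ 0 → €0.00
Medical Insurance Levy: 4.1% × €2300.00 = €94.30
Total: €0.00 + €94.30 = €94.30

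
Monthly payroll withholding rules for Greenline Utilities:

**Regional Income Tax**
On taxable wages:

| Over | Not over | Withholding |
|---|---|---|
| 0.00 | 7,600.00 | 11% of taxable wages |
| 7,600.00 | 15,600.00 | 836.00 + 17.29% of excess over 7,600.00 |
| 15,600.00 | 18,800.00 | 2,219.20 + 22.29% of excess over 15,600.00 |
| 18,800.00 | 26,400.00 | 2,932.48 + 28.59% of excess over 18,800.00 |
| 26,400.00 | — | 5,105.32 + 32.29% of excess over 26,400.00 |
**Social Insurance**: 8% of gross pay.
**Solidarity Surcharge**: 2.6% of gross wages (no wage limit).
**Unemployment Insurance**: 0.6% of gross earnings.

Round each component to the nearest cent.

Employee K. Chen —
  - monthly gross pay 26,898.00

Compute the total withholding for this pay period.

Regional Income Tax: taxable = 26,898.00
  5,105.32 + 32.29% × (26,898.00 − 26,400.00) = 5,105.32 + 32.29% × 498.00 = 5,266.12
Social Insurance: 8% × 26,898.00 = 2,151.84
Solidarity Surcharge: 2.6% × 26,898.00 = 699.35
Unemployment Insurance: 0.6% × 26,898.00 = 161.39
Total: 5,266.12 + 2,151.84 + 699.35 + 161.39 = 8,278.70

8,278.70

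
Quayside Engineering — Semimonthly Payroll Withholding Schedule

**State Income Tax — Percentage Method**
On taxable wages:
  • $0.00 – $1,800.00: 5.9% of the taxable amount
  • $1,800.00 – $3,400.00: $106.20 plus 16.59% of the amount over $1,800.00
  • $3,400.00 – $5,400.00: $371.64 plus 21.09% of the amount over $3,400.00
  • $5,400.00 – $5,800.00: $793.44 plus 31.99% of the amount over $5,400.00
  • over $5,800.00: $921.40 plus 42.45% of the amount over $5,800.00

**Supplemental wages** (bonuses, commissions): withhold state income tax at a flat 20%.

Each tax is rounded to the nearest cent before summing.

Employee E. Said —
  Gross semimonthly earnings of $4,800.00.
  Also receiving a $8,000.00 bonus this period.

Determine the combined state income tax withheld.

State Income Tax: taxable = $4,800.00
  $371.64 + 21.09% × ($4,800.00 − $3,400.00) = $371.64 + 21.09% × $1,400.00 = $666.90
Supplemental (20% flat on bonus): 20% × $8,000.00 = $1,600.00
Total state income tax: $666.90 + $1,600.00 = $2,266.90

$2,266.90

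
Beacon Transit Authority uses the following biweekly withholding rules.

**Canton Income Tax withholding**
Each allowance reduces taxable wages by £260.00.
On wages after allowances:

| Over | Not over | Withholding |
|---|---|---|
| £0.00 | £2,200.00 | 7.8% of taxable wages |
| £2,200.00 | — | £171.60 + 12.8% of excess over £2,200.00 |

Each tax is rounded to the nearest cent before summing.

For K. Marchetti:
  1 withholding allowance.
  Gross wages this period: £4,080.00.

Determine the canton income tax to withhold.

£378.96

Canton Income Tax: taxable = £4,080.00 − 1×£260.00 = £3,820.00
  £171.60 + 12.8% × (£3,820.00 − £2,200.00) = £171.60 + 12.8% × £1,620.00 = £378.96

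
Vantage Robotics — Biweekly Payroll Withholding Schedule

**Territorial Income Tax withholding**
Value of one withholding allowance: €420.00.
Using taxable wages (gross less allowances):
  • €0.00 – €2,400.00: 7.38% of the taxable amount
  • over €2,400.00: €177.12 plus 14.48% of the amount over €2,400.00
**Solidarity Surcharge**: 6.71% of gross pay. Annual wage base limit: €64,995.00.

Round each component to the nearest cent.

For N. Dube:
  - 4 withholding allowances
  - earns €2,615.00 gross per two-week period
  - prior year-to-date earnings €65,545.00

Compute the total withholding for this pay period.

Territorial Income Tax: taxable = €2,615.00 − 4×€420.00 = €935.00
  7.38% × €935.00 = €69.00
Solidarity Surcharge: YTD €65,545.00 ≥ cap €64,995.00 → €0.00
Total: €69.00 + €0.00 = €69.00

€69.00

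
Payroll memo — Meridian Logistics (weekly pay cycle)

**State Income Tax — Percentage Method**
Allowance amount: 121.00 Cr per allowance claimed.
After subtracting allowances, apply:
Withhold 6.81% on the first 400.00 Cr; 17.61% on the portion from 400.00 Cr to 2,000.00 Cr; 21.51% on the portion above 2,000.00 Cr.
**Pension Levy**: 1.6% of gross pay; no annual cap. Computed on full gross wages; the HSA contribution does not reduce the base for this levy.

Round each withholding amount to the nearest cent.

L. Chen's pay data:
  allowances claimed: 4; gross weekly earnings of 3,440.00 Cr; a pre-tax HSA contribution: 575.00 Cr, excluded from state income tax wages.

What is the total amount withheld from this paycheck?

445.99 Cr

State Income Tax: taxable = 3,440.00 Cr − 575.00 Cr − 4×121.00 Cr = 2,381.00 Cr
  309.00 Cr + 21.51% × (2,381.00 Cr − 2,000.00 Cr) = 309.00 Cr + 21.51% × 381.00 Cr = 390.95 Cr
Pension Levy: 1.6% × 3,440.00 Cr = 55.04 Cr
Total: 390.95 Cr + 55.04 Cr = 445.99 Cr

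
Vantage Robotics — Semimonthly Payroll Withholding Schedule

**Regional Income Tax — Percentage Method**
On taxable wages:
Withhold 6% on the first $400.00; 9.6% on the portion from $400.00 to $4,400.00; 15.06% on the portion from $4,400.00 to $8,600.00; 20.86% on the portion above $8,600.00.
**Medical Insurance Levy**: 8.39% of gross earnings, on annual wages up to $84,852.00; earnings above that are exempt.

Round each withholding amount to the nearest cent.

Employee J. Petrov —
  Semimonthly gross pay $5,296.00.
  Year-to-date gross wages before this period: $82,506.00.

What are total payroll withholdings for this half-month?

Regional Income Tax: taxable = $5,296.00
  $408.00 + 15.06% × ($5,296.00 − $4,400.00) = $408.00 + 15.06% × $896.00 = $542.94
Medical Insurance Levy: cap $84,852.00 − YTD $82,506.00 = $2,346.00 subject; 8.39% × $2,346.00 = $196.83
Total: $542.94 + $196.83 = $739.77

$739.77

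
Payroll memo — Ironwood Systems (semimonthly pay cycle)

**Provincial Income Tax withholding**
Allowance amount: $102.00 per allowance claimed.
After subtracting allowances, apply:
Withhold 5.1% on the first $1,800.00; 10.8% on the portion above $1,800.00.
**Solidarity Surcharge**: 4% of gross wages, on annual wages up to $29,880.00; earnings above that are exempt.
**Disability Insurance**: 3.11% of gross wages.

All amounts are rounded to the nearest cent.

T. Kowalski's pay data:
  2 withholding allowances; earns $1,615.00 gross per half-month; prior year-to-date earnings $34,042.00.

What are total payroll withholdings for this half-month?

Provincial Income Tax: taxable = $1,615.00 − 2×$102.00 = $1,411.00
  5.1% × $1,411.00 = $71.96
Solidarity Surcharge: YTD $34,042.00 ≥ cap $29,880.00 → $0.00
Disability Insurance: 3.11% × $1,615.00 = $50.23
Total: $71.96 + $0.00 + $50.23 = $122.19

$122.19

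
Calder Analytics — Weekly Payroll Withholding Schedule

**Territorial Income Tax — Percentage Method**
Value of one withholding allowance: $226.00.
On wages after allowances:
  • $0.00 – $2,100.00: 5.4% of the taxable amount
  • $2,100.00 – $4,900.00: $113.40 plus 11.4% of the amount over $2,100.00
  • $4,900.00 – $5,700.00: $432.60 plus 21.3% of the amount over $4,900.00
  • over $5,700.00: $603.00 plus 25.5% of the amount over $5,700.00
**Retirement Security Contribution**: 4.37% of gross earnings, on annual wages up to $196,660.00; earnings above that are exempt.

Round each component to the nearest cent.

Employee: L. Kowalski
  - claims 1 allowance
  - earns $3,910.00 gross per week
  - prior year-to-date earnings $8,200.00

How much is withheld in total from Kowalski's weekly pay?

$464.85

Territorial Income Tax: taxable = $3,910.00 − 1×$226.00 = $3,684.00
  $113.40 + 11.4% × ($3,684.00 − $2,100.00) = $113.40 + 11.4% × $1,584.00 = $293.98
Retirement Security Contribution: 4.37% × $3,910.00 = $170.87
Total: $293.98 + $170.87 = $464.85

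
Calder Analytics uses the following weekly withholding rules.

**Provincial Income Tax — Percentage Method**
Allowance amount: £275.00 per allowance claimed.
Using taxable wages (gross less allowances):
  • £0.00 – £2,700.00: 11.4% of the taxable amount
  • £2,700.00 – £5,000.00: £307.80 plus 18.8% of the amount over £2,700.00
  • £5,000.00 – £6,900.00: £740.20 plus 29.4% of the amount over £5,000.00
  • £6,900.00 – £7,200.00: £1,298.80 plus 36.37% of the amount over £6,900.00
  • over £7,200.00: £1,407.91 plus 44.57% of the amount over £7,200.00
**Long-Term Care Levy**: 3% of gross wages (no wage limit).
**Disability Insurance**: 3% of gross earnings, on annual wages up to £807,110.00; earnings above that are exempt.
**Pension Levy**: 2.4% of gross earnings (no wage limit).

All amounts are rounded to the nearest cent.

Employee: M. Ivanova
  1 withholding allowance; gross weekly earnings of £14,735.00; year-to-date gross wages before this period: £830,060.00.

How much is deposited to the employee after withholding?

£9,295.62

Provincial Income Tax: taxable = £14,735.00 − 1×£275.00 = £14,460.00
  £1,407.91 + 44.57% × (£14,460.00 − £7,200.00) = £1,407.91 + 44.57% × £7,260.00 = £4,643.69
Long-Term Care Levy: 3% × £14,735.00 = £442.05
Disability Insurance: YTD £830,060.00 ≥ cap £807,110.00 → £0.00
Pension Levy: 2.4% × £14,735.00 = £353.64
Total withheld: £4,643.69 + £442.05 + £0.00 + £353.64 = £5,439.38
Net pay: £14,735.00 − £5,439.38 = £9,295.62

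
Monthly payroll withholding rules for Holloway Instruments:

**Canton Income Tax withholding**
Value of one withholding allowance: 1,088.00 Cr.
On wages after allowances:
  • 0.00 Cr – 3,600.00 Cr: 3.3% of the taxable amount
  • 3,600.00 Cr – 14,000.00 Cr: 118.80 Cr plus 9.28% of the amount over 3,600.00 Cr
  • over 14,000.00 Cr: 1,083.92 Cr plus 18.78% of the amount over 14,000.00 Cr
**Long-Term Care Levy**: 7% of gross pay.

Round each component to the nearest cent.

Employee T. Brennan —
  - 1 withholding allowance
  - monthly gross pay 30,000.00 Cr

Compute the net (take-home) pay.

Canton Income Tax: taxable = 30,000.00 Cr − 1×1,088.00 Cr = 28,912.00 Cr
  1,083.92 Cr + 18.78% × (28,912.00 Cr − 14,000.00 Cr) = 1,083.92 Cr + 18.78% × 14,912.00 Cr = 3,884.39 Cr
Long-Term Care Levy: 7% × 30,000.00 Cr = 2,100.00 Cr
Total withheld: 3,884.39 Cr + 2,100.00 Cr = 5,984.39 Cr
Net pay: 30,000.00 Cr − 5,984.39 Cr = 24,015.61 Cr

24,015.61 Cr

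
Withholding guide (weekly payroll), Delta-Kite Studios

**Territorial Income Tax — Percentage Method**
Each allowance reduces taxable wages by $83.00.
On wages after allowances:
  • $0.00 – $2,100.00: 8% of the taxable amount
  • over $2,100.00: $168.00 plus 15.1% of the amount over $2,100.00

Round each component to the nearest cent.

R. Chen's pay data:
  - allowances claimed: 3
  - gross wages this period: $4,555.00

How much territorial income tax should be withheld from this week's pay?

$501.11

Territorial Income Tax: taxable = $4,555.00 − 3×$83.00 = $4,306.00
  $168.00 + 15.1% × ($4,306.00 − $2,100.00) = $168.00 + 15.1% × $2,206.00 = $501.11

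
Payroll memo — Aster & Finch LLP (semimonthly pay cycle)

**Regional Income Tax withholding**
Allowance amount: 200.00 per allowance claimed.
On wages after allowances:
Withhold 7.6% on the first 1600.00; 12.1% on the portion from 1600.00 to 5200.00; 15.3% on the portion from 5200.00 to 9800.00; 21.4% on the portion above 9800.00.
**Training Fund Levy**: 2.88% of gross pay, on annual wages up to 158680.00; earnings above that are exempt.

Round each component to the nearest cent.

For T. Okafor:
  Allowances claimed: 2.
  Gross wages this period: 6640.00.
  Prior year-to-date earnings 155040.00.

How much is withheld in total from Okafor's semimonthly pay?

821.15

Regional Income Tax: taxable = 6640.00 − 2×200.00 = 6240.00
  557.20 + 15.3% × (6240.00 − 5200.00) = 557.20 + 15.3% × 1040.00 = 716.32
Training Fund Levy: cap 158680.00 − YTD 155040.00 = 3640.00 subject; 2.88% × 3640.00 = 104.83
Total: 716.32 + 104.83 = 821.15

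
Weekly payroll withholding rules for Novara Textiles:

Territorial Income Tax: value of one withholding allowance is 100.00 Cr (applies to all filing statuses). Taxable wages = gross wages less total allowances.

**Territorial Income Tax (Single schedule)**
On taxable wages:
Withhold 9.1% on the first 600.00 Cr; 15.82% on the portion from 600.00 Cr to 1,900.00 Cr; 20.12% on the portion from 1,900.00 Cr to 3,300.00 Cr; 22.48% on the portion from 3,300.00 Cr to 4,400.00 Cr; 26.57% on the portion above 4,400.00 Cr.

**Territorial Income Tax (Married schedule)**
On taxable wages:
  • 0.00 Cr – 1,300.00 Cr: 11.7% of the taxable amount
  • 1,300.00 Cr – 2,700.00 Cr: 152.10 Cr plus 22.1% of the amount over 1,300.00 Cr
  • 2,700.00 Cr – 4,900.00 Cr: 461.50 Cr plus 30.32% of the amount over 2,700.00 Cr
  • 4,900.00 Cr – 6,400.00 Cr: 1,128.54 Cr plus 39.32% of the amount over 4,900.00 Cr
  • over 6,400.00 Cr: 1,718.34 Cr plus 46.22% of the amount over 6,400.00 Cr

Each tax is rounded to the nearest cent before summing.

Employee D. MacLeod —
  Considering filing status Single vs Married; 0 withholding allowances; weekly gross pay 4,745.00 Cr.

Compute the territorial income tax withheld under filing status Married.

Territorial Income Tax (Married): taxable = 4,745.00 Cr
  461.50 Cr + 30.32% × (4,745.00 Cr − 2,700.00 Cr) = 461.50 Cr + 30.32% × 2,045.00 Cr = 1,081.54 Cr

1,081.54 Cr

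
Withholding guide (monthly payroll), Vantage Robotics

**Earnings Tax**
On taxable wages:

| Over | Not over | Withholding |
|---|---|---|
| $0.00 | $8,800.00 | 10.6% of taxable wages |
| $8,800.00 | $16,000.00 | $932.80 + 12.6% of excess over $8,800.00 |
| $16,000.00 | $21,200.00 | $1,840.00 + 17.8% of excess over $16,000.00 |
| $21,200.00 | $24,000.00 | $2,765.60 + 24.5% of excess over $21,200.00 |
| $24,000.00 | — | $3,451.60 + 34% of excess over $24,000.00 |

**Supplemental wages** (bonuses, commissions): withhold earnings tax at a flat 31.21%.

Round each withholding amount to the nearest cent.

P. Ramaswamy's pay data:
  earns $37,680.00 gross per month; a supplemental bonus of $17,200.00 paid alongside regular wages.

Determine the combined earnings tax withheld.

Earnings Tax: taxable = $37,680.00
  $3,451.60 + 34% × ($37,680.00 − $24,000.00) = $3,451.60 + 34% × $13,680.00 = $8,102.80
Supplemental (31.21% flat on bonus): 31.21% × $17,200.00 = $5,368.12
Total earnings tax: $8,102.80 + $5,368.12 = $13,470.92

$13,470.92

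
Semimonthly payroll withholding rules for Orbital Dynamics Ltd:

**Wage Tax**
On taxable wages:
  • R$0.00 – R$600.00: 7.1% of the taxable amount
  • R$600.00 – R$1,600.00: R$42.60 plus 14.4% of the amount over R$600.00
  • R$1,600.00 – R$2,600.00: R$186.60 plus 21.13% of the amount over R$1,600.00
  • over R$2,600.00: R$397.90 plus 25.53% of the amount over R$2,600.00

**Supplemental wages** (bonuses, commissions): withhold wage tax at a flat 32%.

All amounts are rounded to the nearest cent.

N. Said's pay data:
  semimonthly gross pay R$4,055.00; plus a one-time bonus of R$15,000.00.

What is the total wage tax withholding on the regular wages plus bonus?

Wage Tax: taxable = R$4,055.00
  R$397.90 + 25.53% × (R$4,055.00 − R$2,600.00) = R$397.90 + 25.53% × R$1,455.00 = R$769.36
Supplemental (32% flat on bonus): 32% × R$15,000.00 = R$4,800.00
Total wage tax: R$769.36 + R$4,800.00 = R$5,569.36

R$5,569.36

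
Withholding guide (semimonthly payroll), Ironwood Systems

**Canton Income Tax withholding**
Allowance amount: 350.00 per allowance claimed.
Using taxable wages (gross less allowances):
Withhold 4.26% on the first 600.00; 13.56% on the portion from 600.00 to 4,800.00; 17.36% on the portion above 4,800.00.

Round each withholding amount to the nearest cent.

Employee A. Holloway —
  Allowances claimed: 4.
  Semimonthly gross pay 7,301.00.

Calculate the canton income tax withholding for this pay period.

786.21

Canton Income Tax: taxable = 7,301.00 − 4×350.00 = 5,901.00
  595.08 + 17.36% × (5,901.00 − 4,800.00) = 595.08 + 17.36% × 1,101.00 = 786.21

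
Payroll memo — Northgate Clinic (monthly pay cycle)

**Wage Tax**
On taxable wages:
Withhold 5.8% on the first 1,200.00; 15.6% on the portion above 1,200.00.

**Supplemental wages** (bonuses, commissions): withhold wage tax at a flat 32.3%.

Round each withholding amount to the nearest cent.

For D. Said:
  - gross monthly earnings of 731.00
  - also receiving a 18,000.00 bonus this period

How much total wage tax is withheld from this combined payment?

5,856.40

Wage Tax: taxable = 731.00
  5.8% × 731.00 = 42.40
Supplemental (32.3% flat on bonus): 32.3% × 18,000.00 = 5,814.00
Total wage tax: 42.40 + 5,814.00 = 5,856.40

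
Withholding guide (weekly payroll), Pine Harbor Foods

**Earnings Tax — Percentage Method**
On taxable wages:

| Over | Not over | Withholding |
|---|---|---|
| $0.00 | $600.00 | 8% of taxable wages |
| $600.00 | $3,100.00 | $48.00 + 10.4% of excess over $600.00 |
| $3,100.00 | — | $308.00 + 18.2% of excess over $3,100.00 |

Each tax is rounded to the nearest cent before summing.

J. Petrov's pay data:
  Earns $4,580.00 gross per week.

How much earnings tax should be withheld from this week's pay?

Earnings Tax: taxable = $4,580.00
  $308.00 + 18.2% × ($4,580.00 − $3,100.00) = $308.00 + 18.2% × $1,480.00 = $577.36

$577.36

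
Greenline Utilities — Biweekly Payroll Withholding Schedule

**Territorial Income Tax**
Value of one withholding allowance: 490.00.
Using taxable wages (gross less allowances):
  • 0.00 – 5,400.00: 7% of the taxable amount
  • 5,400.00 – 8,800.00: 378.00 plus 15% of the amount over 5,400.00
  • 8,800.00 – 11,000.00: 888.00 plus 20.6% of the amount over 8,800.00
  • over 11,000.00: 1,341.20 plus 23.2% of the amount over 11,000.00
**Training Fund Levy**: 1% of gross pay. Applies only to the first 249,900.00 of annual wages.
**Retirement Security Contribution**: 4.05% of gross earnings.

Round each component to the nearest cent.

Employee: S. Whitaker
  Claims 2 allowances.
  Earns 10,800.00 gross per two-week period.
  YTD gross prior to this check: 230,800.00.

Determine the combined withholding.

1,643.52

Territorial Income Tax: taxable = 10,800.00 − 2×490.00 = 9,820.00
  888.00 + 20.6% × (9,820.00 − 8,800.00) = 888.00 + 20.6% × 1,020.00 = 1,098.12
Training Fund Levy: 1% × 10,800.00 = 108.00
Retirement Security Contribution: 4.05% × 10,800.00 = 437.40
Total: 1,098.12 + 108.00 + 437.40 = 1,643.52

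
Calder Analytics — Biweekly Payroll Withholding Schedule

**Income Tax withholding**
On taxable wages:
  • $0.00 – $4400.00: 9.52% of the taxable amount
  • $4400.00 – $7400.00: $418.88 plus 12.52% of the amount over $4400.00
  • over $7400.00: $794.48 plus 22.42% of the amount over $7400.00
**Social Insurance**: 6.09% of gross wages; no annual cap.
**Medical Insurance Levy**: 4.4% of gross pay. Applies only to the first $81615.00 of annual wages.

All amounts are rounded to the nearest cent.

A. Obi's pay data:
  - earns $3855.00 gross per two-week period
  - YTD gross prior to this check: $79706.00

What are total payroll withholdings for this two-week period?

Income Tax: taxable = $3855.00
  9.52% × $3855.00 = $367.00
Social Insurance: 6.09% × $3855.00 = $234.77
Medical Insurance Levy: cap $81615.00 − YTD $79706.00 = $1909.00 subject; 4.4% × $1909.00 = $84.00
Total: $367.00 + $234.77 + $84.00 = $685.77

$685.77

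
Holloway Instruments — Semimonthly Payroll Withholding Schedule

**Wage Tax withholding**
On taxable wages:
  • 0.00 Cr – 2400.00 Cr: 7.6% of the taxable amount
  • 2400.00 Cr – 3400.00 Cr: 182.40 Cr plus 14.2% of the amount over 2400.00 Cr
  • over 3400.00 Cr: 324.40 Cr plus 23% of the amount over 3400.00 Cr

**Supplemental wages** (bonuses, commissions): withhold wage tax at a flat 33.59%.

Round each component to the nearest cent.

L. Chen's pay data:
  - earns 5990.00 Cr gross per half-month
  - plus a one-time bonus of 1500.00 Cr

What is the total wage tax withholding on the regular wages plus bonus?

Wage Tax: taxable = 5990.00 Cr
  324.40 Cr + 23% × (5990.00 Cr − 3400.00 Cr) = 324.40 Cr + 23% × 2590.00 Cr = 920.10 Cr
Supplemental (33.59% flat on bonus): 33.59% × 1500.00 Cr = 503.85 Cr
Total wage tax: 920.10 Cr + 503.85 Cr = 1423.95 Cr

1423.95 Cr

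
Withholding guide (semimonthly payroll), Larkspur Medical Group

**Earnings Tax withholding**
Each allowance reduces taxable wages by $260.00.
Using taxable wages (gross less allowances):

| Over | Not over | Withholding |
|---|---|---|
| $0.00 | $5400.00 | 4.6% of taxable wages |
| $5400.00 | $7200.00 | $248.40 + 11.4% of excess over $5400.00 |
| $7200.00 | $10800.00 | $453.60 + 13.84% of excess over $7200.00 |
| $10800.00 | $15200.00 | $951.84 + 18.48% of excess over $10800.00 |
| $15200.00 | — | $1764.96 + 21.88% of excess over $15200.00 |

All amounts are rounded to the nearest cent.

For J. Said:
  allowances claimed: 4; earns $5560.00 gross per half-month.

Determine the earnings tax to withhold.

Earnings Tax: taxable = $5560.00 − 4×$260.00 = $4520.00
  4.6% × $4520.00 = $207.92

$207.92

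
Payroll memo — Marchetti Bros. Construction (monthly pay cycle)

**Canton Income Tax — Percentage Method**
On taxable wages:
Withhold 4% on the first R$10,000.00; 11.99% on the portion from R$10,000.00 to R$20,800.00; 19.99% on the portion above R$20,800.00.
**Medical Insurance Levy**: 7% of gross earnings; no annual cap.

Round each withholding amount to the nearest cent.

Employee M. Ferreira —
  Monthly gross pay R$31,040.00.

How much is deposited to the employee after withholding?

R$25,125.30

Canton Income Tax: taxable = R$31,040.00
  R$1,694.92 + 19.99% × (R$31,040.00 − R$20,800.00) = R$1,694.92 + 19.99% × R$10,240.00 = R$3,741.90
Medical Insurance Levy: 7% × R$31,040.00 = R$2,172.80
Total withheld: R$3,741.90 + R$2,172.80 = R$5,914.70
Net pay: R$31,040.00 − R$5,914.70 = R$25,125.30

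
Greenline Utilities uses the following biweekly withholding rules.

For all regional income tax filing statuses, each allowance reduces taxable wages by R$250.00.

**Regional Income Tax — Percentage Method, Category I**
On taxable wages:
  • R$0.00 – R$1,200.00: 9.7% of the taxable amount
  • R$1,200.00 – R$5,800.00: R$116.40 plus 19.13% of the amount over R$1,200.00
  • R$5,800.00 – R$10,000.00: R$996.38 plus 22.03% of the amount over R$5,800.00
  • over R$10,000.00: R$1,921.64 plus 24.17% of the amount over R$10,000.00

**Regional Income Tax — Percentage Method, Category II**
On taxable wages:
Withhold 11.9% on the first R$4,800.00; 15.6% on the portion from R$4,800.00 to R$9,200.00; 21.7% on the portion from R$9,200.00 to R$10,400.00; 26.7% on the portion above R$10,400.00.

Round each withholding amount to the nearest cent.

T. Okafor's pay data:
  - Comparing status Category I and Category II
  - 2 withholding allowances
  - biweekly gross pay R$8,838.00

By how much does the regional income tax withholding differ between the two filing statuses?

Regional Income Tax (Category I): taxable = R$8,838.00 − 2×R$250.00 = R$8,338.00
  R$996.38 + 22.03% × (R$8,338.00 − R$5,800.00) = R$996.38 + 22.03% × R$2,538.00 = R$1,555.50
Regional Income Tax (Category II): taxable = R$8,838.00 − 2×R$250.00 = R$8,338.00
  R$571.20 + 15.6% × (R$8,338.00 − R$4,800.00) = R$571.20 + 15.6% × R$3,538.00 = R$1,123.13
Difference: |R$1,555.50 − R$1,123.13| = R$432.37 (higher under Category I)

R$432.37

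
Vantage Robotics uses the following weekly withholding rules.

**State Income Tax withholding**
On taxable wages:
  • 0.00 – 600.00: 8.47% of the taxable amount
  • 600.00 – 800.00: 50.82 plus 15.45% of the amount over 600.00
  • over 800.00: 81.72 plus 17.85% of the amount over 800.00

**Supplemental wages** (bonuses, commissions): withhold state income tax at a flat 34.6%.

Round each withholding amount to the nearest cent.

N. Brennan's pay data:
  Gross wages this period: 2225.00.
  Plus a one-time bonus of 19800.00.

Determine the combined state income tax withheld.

7186.88

State Income Tax: taxable = 2225.00
  81.72 + 17.85% × (2225.00 − 800.00) = 81.72 + 17.85% × 1425.00 = 336.08
Supplemental (34.6% flat on bonus): 34.6% × 19800.00 = 6850.80
Total state income tax: 336.08 + 6850.80 = 7186.88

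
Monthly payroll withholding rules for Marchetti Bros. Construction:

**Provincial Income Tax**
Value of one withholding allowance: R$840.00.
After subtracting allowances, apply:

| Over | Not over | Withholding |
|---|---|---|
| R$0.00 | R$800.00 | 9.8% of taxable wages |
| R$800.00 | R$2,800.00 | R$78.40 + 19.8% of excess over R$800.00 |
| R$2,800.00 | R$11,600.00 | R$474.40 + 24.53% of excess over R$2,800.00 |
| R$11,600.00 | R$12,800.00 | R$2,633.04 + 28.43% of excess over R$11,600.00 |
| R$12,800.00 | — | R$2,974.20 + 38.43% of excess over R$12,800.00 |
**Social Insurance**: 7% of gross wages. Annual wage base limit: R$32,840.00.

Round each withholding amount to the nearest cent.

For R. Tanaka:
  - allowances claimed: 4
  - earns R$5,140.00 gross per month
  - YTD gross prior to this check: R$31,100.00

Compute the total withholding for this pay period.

R$394.24

Provincial Income Tax: taxable = R$5,140.00 − 4×R$840.00 = R$1,780.00
  R$78.40 + 19.8% × (R$1,780.00 − R$800.00) = R$78.40 + 19.8% × R$980.00 = R$272.44
Social Insurance: cap R$32,840.00 − YTD R$31,100.00 = R$1,740.00 subject; 7% × R$1,740.00 = R$121.80
Total: R$272.44 + R$121.80 = R$394.24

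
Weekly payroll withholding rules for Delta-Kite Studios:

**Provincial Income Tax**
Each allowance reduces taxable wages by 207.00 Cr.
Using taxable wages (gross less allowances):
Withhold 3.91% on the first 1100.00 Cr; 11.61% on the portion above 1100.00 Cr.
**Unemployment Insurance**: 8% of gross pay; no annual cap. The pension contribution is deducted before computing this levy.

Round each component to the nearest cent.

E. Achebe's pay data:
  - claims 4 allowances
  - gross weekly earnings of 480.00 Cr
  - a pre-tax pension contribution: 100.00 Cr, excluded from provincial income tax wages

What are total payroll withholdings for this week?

Provincial Income Tax: taxable = 480.00 Cr − 100.00 Cr − 4×207.00 Cr = -448.00 Cr
  Taxable ≤ 0 → 0.00 Cr
Unemployment Insurance: 8% × 380.00 Cr = 30.40 Cr
Total: 0.00 Cr + 30.40 Cr = 30.40 Cr

30.40 Cr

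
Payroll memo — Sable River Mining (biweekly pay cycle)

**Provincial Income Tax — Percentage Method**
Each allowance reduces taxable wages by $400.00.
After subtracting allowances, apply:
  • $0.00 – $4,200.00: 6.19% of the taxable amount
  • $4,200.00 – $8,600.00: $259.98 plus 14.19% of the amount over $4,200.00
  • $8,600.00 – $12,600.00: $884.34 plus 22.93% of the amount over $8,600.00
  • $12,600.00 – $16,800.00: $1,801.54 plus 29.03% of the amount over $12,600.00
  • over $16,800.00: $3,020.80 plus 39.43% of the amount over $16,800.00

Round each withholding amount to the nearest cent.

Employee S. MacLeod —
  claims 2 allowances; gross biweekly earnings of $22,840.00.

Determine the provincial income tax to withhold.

$5,086.93

Provincial Income Tax: taxable = $22,840.00 − 2×$400.00 = $22,040.00
  $3,020.80 + 39.43% × ($22,040.00 − $16,800.00) = $3,020.80 + 39.43% × $5,240.00 = $5,086.93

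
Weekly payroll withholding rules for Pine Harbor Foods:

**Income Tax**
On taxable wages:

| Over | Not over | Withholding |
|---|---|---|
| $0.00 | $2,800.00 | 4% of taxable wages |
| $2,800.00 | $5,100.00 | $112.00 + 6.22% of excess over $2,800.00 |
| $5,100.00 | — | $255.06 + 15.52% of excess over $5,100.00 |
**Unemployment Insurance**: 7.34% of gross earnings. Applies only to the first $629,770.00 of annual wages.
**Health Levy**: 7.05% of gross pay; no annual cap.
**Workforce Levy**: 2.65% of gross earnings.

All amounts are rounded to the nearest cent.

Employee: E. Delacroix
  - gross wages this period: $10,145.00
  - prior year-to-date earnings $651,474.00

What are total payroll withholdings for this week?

Income Tax: taxable = $10,145.00
  $255.06 + 15.52% × ($10,145.00 − $5,100.00) = $255.06 + 15.52% × $5,045.00 = $1,038.04
Unemployment Insurance: YTD $651,474.00 ≥ cap $629,770.00 → $0.00
Health Levy: 7.05% × $10,145.00 = $715.22
Workforce Levy: 2.65% × $10,145.00 = $268.84
Total: $1,038.04 + $0.00 + $715.22 + $268.84 = $2,022.10

$2,022.10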